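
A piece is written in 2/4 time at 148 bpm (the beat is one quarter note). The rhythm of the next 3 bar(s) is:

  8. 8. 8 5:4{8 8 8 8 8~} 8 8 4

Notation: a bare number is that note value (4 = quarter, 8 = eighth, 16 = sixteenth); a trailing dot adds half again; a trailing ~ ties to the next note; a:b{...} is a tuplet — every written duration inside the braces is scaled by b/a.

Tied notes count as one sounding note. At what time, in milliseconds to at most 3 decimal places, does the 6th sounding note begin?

note 6 onset = 14/5b = 1135.135ms

1. 0.0ms @ 0 + 304.054ms (3/4)
2. 304.054ms @ 3/4 + 304.054ms (3/4)
3. 608.108ms @ 3/2 + 202.703ms (1/2)
4. 810.811ms @ 2 + 162.162ms (2/5)
5. 972.973ms @ 12/5 + 162.162ms (2/5)
6. 1135.135ms @ 14/5 + 162.162ms (2/5)
7. 1297.297ms @ 16/5 + 162.162ms (2/5)
8. 1459.459ms @ 18/5 + 364.865ms (9/10)
9. 1824.324ms @ 9/2 + 202.703ms (1/2)
10. 2027.027ms @ 5 + 405.405ms (1)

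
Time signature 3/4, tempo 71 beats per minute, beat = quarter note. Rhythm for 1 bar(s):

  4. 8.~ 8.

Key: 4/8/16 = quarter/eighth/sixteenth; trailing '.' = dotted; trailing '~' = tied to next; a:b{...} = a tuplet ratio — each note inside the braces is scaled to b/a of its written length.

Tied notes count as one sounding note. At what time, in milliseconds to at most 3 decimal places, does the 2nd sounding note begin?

1. 0.0ms @ 0 + 1267.606ms (3/2)
2. 1267.606ms @ 3/2 + 1267.606ms (3/2)

note 2 onset = 3/2b = 1267.606ms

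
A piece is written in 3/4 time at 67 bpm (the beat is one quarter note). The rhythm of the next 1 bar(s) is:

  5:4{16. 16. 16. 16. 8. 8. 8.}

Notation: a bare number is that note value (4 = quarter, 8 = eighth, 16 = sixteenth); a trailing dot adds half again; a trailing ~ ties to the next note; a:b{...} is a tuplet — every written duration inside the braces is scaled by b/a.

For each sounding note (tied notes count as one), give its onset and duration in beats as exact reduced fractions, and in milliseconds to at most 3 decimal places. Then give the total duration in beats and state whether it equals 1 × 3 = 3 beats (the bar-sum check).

1) 0.0ms=0b +268.657ms=3/10b
2) 268.657ms=3/10b +268.657ms=3/10b
3) 537.313ms=3/5b +268.657ms=3/10b
4) 805.97ms=9/10b +268.657ms=3/10b
5) 1074.627ms=6/5b +537.313ms=3/5b
6) 1611.94ms=9/5b +537.313ms=3/5b
7) 2149.254ms=12/5b +537.313ms=3/5b
Σ=3b of 3 (67bpm 3/4) — PASS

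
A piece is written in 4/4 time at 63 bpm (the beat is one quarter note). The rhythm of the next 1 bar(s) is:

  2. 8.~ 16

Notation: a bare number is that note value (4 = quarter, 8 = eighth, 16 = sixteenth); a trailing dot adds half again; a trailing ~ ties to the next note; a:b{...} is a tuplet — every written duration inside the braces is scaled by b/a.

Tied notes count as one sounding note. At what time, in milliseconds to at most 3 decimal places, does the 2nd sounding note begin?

1. 0.0ms @ 0 + 2857.143ms (3)
2. 2857.143ms @ 3 + 952.381ms (1)

note 2 onset = 3b = 2857.143ms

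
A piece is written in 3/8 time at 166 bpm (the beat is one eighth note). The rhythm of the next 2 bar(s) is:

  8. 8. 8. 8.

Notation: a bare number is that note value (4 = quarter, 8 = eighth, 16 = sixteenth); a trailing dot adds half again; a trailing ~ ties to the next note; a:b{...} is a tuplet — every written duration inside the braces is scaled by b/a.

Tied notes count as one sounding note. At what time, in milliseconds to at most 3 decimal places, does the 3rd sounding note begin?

note 3 onset = 3b = 1084.337ms

1. 0.0ms @ 0 + 542.169ms (3/2)
2. 542.169ms @ 3/2 + 542.169ms (3/2)
3. 1084.337ms @ 3 + 542.169ms (3/2)
4. 1626.506ms @ 9/2 + 542.169ms (3/2)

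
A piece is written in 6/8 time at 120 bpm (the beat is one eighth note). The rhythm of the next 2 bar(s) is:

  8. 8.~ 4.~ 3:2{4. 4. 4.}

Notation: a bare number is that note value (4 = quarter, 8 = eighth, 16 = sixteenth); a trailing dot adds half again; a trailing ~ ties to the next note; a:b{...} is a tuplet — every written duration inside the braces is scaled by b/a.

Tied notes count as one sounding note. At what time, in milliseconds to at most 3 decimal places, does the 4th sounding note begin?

note 4 onset = 10b = 5000.0ms

1. 0.0ms @ 0 + 750.0ms (3/2)
2. 750.0ms @ 3/2 + 3250.0ms (13/2)
3. 4000.0ms @ 8 + 1000.0ms (2)
4. 5000.0ms @ 10 + 1000.0ms (2)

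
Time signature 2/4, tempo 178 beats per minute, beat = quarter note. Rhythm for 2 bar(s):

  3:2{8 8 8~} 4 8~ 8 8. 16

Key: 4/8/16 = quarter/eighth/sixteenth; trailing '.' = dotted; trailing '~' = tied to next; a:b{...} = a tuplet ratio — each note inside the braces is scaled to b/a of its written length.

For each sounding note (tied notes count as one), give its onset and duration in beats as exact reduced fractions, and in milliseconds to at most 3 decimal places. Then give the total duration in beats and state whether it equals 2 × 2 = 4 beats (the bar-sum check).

1) 0.0ms=0b +112.36ms=1/3b
2) 112.36ms=1/3b +112.36ms=1/3b
3) 224.719ms=2/3b +449.438ms=4/3b
4) 674.157ms=2b +337.079ms=1b
5) 1011.236ms=3b +252.809ms=3/4b
6) 1264.045ms=15/4b +84.27ms=1/4b
Σ=4b of 4 (178bpm 2/4) — PASS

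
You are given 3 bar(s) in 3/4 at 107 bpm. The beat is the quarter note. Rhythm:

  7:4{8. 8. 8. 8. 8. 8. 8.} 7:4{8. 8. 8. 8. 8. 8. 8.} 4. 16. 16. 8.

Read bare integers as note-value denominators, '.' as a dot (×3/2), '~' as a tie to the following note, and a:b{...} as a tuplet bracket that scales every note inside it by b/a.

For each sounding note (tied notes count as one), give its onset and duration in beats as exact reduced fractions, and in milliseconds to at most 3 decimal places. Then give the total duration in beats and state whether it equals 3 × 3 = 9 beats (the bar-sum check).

1) 0.0ms=0b +240.32ms=3/7b
2) 240.32ms=3/7b +240.32ms=3/7b
3) 480.641ms=6/7b +240.32ms=3/7b
4) 720.961ms=9/7b +240.32ms=3/7b
5) 961.282ms=12/7b +240.32ms=3/7b
6) 1201.602ms=15/7b +240.32ms=3/7b
7) 1441.923ms=18/7b +240.32ms=3/7b
8) 1682.243ms=3b +240.32ms=3/7b
9) 1922.563ms=24/7b +240.32ms=3/7b
10) 2162.884ms=27/7b +240.32ms=3/7b
11) 2403.204ms=30/7b +240.32ms=3/7b
12) 2643.525ms=33/7b +240.32ms=3/7b
13) 2883.845ms=36/7b +240.32ms=3/7b
14) 3124.166ms=39/7b +240.32ms=3/7b
15) 3364.486ms=6b +841.121ms=3/2b
16) 4205.607ms=15/2b +210.28ms=3/8b
17) 4415.888ms=63/8b +210.28ms=3/8b
18) 4626.168ms=33/4b +420.561ms=3/4b
Σ=9b of 9 (107bpm 3/4) — PASS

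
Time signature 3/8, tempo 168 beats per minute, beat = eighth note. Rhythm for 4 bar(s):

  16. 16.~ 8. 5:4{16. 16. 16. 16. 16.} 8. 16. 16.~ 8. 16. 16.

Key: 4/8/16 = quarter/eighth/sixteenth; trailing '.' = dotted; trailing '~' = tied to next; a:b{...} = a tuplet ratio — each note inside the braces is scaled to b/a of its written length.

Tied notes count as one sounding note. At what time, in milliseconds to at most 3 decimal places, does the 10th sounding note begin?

1. 0.0ms @ 0 + 267.857ms (3/4)
2. 267.857ms @ 3/4 + 803.571ms (9/4)
3. 1071.429ms @ 3 + 214.286ms (3/5)
4. 1285.714ms @ 18/5 + 214.286ms (3/5)
5. 1500.0ms @ 21/5 + 214.286ms (3/5)
6. 1714.286ms @ 24/5 + 214.286ms (3/5)
7. 1928.571ms @ 27/5 + 214.286ms (3/5)
8. 2142.857ms @ 6 + 535.714ms (3/2)
9. 2678.571ms @ 15/2 + 267.857ms (3/4)
10. 2946.429ms @ 33/4 + 803.571ms (9/4)
11. 3750.0ms @ 21/2 + 267.857ms (3/4)
12. 4017.857ms @ 45/4 + 267.857ms (3/4)

note 10 onset = 33/4b = 2946.429ms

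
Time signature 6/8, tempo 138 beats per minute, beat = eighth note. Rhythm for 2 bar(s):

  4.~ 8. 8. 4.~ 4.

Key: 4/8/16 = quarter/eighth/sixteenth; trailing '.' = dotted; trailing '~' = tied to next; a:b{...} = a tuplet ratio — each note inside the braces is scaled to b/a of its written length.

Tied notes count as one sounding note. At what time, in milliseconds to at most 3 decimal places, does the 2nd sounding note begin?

note 2 onset = 9/2b = 1956.522ms

1. 0.0ms @ 0 + 1956.522ms (9/2)
2. 1956.522ms @ 9/2 + 652.174ms (3/2)
3. 2608.696ms @ 6 + 2608.696ms (6)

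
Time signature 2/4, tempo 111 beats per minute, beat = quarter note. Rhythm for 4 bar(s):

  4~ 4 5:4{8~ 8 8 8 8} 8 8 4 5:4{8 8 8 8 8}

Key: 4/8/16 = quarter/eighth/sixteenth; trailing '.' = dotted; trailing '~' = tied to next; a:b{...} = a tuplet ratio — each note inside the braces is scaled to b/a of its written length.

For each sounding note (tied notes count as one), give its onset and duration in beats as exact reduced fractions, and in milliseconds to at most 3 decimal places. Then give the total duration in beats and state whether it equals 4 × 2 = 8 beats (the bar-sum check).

1) 0.0ms=0b +1081.081ms=2b
2) 1081.081ms=2b +432.432ms=4/5b
3) 1513.514ms=14/5b +216.216ms=2/5b
4) 1729.73ms=16/5b +216.216ms=2/5b
5) 1945.946ms=18/5b +216.216ms=2/5b
6) 2162.162ms=4b +270.27ms=1/2b
7) 2432.432ms=9/2b +270.27ms=1/2b
8) 2702.703ms=5b +540.541ms=1b
9) 3243.243ms=6b +216.216ms=2/5b
10) 3459.459ms=32/5b +216.216ms=2/5b
11) 3675.676ms=34/5b +216.216ms=2/5b
12) 3891.892ms=36/5b +216.216ms=2/5b
13) 4108.108ms=38/5b +216.216ms=2/5b
Σ=8b of 8 (111bpm 2/4) — PASS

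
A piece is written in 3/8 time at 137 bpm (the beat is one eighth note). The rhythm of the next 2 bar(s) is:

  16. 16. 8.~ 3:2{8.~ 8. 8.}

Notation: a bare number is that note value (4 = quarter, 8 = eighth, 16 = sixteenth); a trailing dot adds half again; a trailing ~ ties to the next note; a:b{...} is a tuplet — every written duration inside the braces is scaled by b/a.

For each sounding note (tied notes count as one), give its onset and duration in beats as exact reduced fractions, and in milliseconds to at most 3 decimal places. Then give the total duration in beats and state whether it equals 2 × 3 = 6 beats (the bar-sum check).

1) 0.0ms=0b +328.467ms=3/4b
2) 328.467ms=3/4b +328.467ms=3/4b
3) 656.934ms=3/2b +1532.847ms=7/2b
4) 2189.781ms=5b +437.956ms=1b
Σ=6b of 6 (137bpm 3/8) — PASS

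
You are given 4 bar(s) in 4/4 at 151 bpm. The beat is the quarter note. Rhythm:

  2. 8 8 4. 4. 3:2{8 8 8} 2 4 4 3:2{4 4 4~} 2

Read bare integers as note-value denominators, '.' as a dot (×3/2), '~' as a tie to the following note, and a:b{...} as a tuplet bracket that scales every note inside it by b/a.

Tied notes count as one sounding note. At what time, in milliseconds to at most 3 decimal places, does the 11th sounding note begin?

1. 0.0ms @ 0 + 1192.053ms (3)
2. 1192.053ms @ 3 + 198.675ms (1/2)
3. 1390.728ms @ 7/2 + 198.675ms (1/2)
4. 1589.404ms @ 4 + 596.026ms (3/2)
5. 2185.43ms @ 11/2 + 596.026ms (3/2)
6. 2781.457ms @ 7 + 132.45ms (1/3)
7. 2913.907ms @ 22/3 + 132.45ms (1/3)
8. 3046.358ms @ 23/3 + 132.45ms (1/3)
9. 3178.808ms @ 8 + 794.702ms (2)
10. 3973.51ms @ 10 + 397.351ms (1)
11. 4370.861ms @ 11 + 397.351ms (1)
12. 4768.212ms @ 12 + 264.901ms (2/3)
13. 5033.113ms @ 38/3 + 264.901ms (2/3)
14. 5298.013ms @ 40/3 + 1059.603ms (8/3)

note 11 onset = 11b = 4370.861ms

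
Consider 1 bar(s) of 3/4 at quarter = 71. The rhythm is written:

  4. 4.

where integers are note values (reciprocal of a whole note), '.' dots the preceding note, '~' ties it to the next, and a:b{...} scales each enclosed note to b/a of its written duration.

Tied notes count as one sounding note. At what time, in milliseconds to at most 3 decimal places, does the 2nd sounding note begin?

1. 0.0ms @ 0 + 1267.606ms (3/2)
2. 1267.606ms @ 3/2 + 1267.606ms (3/2)

note 2 onset = 3/2b = 1267.606ms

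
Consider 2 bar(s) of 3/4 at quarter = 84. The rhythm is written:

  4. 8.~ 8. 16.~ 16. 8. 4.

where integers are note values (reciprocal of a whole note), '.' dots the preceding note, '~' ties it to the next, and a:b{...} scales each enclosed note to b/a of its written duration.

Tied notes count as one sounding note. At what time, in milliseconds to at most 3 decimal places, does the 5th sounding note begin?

1. 0.0ms @ 0 + 1071.429ms (3/2)
2. 1071.429ms @ 3/2 + 1071.429ms (3/2)
3. 2142.857ms @ 3 + 535.714ms (3/4)
4. 2678.571ms @ 15/4 + 535.714ms (3/4)
5. 3214.286ms @ 9/2 + 1071.429ms (3/2)

note 5 onset = 9/2b = 3214.286ms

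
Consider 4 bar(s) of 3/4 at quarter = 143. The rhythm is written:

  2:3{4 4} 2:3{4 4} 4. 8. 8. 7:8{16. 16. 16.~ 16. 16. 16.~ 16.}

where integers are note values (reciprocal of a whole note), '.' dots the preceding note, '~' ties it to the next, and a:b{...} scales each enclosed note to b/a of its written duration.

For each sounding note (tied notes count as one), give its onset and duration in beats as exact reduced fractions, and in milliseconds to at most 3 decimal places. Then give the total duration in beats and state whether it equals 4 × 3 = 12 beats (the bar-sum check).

1) 0.0ms=0b +629.371ms=3/2b
2) 629.371ms=3/2b +629.371ms=3/2b
3) 1258.741ms=3b +629.371ms=3/2b
4) 1888.112ms=9/2b +629.371ms=3/2b
5) 2517.483ms=6b +629.371ms=3/2b
6) 3146.853ms=15/2b +314.685ms=3/4b
7) 3461.538ms=33/4b +314.685ms=3/4b
8) 3776.224ms=9b +179.82ms=3/7b
9) 3956.044ms=66/7b +179.82ms=3/7b
10) 4135.864ms=69/7b +359.64ms=6/7b
11) 4495.504ms=75/7b +179.82ms=3/7b
12) 4675.325ms=78/7b +359.64ms=6/7b
Σ=12b of 12 (143bpm 3/4) — PASS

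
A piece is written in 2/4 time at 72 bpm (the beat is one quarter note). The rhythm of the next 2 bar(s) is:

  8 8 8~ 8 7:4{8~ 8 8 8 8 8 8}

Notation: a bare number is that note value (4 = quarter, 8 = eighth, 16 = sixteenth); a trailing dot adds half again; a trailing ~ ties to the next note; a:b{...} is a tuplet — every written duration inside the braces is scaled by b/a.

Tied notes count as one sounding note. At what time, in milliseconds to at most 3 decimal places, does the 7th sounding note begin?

1. 0.0ms @ 0 + 416.667ms (1/2)
2. 416.667ms @ 1/2 + 416.667ms (1/2)
3. 833.333ms @ 1 + 833.333ms (1)
4. 1666.667ms @ 2 + 476.19ms (4/7)
5. 2142.857ms @ 18/7 + 238.095ms (2/7)
6. 2380.952ms @ 20/7 + 238.095ms (2/7)
7. 2619.048ms @ 22/7 + 238.095ms (2/7)
8. 2857.143ms @ 24/7 + 238.095ms (2/7)
9. 3095.238ms @ 26/7 + 238.095ms (2/7)

note 7 onset = 22/7b = 2619.048ms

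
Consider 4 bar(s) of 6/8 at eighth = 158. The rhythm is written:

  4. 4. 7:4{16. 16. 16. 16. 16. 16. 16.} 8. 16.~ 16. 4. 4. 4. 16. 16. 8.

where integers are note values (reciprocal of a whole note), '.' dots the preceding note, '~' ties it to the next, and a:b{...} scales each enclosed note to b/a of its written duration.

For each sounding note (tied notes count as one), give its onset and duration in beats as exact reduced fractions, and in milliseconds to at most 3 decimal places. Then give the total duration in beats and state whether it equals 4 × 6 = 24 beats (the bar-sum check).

1) 0.0ms=0b +1139.241ms=3b
2) 1139.241ms=3b +1139.241ms=3b
3) 2278.481ms=6b +162.749ms=3/7b
4) 2441.23ms=45/7b +162.749ms=3/7b
5) 2603.978ms=48/7b +162.749ms=3/7b
6) 2766.727ms=51/7b +162.749ms=3/7b
7) 2929.476ms=54/7b +162.749ms=3/7b
8) 3092.224ms=57/7b +162.749ms=3/7b
9) 3254.973ms=60/7b +162.749ms=3/7b
10) 3417.722ms=9b +569.62ms=3/2b
11) 3987.342ms=21/2b +569.62ms=3/2b
12) 4556.962ms=12b +1139.241ms=3b
13) 5696.203ms=15b +1139.241ms=3b
14) 6835.443ms=18b +1139.241ms=3b
15) 7974.684ms=21b +284.81ms=3/4b
16) 8259.494ms=87/4b +284.81ms=3/4b
17) 8544.304ms=45/2b +569.62ms=3/2b
Σ=24b of 24 (158bpm 6/8) — PASS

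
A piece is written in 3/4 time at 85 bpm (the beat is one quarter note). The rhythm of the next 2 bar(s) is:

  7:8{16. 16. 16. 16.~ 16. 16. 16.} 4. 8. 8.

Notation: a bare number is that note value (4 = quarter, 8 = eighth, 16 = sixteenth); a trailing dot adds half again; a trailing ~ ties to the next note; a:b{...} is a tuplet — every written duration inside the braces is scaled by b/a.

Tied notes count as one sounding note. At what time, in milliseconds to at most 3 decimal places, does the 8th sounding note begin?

note 8 onset = 9/2b = 3176.471ms

1. 0.0ms @ 0 + 302.521ms (3/7)
2. 302.521ms @ 3/7 + 302.521ms (3/7)
3. 605.042ms @ 6/7 + 302.521ms (3/7)
4. 907.563ms @ 9/7 + 605.042ms (6/7)
5. 1512.605ms @ 15/7 + 302.521ms (3/7)
6. 1815.126ms @ 18/7 + 302.521ms (3/7)
7. 2117.647ms @ 3 + 1058.824ms (3/2)
8. 3176.471ms @ 9/2 + 529.412ms (3/4)
9. 3705.882ms @ 21/4 + 529.412ms (3/4)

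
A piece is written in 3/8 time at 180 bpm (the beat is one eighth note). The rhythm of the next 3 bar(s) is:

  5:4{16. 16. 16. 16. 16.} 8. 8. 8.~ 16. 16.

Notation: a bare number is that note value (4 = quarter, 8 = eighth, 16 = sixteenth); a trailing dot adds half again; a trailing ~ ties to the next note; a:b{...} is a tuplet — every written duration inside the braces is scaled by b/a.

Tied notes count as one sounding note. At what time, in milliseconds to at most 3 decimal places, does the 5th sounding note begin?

note 5 onset = 12/5b = 800.0ms

1. 0.0ms @ 0 + 200.0ms (3/5)
2. 200.0ms @ 3/5 + 200.0ms (3/5)
3. 400.0ms @ 6/5 + 200.0ms (3/5)
4. 600.0ms @ 9/5 + 200.0ms (3/5)
5. 800.0ms @ 12/5 + 200.0ms (3/5)
6. 1000.0ms @ 3 + 500.0ms (3/2)
7. 1500.0ms @ 9/2 + 500.0ms (3/2)
8. 2000.0ms @ 6 + 750.0ms (9/4)
9. 2750.0ms @ 33/4 + 250.0ms (3/4)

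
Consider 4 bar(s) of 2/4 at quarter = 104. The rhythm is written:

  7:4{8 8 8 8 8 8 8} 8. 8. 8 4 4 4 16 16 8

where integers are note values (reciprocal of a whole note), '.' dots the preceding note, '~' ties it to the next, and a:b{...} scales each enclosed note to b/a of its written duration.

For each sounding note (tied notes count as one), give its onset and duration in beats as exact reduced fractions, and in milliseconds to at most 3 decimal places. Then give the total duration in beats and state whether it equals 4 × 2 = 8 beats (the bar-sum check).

1) 0.0ms=0b +164.835ms=2/7b
2) 164.835ms=2/7b +164.835ms=2/7b
3) 329.67ms=4/7b +164.835ms=2/7b
4) 494.505ms=6/7b +164.835ms=2/7b
5) 659.341ms=8/7b +164.835ms=2/7b
6) 824.176ms=10/7b +164.835ms=2/7b
7) 989.011ms=12/7b +164.835ms=2/7b
8) 1153.846ms=2b +432.692ms=3/4b
9) 1586.538ms=11/4b +432.692ms=3/4b
10) 2019.231ms=7/2b +288.462ms=1/2b
11) 2307.692ms=4b +576.923ms=1b
12) 2884.615ms=5b +576.923ms=1b
13) 3461.538ms=6b +576.923ms=1b
14) 4038.462ms=7b +144.231ms=1/4b
15) 4182.692ms=29/4b +144.231ms=1/4b
16) 4326.923ms=15/2b +288.462ms=1/2b
Σ=8b of 8 (104bpm 2/4) — PASS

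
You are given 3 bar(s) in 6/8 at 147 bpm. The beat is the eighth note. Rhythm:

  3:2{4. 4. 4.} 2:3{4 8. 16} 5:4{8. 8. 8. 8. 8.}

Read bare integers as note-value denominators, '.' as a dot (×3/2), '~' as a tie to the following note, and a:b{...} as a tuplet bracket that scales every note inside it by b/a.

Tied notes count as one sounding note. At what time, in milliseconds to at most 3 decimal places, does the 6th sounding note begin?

note 6 onset = 45/4b = 4591.837ms

1. 0.0ms @ 0 + 816.327ms (2)
2. 816.327ms @ 2 + 816.327ms (2)
3. 1632.653ms @ 4 + 816.327ms (2)
4. 2448.98ms @ 6 + 1224.49ms (3)
5. 3673.469ms @ 9 + 918.367ms (9/4)
6. 4591.837ms @ 45/4 + 306.122ms (3/4)
7. 4897.959ms @ 12 + 489.796ms (6/5)
8. 5387.755ms @ 66/5 + 489.796ms (6/5)
9. 5877.551ms @ 72/5 + 489.796ms (6/5)
10. 6367.347ms @ 78/5 + 489.796ms (6/5)
11. 6857.143ms @ 84/5 + 489.796ms (6/5)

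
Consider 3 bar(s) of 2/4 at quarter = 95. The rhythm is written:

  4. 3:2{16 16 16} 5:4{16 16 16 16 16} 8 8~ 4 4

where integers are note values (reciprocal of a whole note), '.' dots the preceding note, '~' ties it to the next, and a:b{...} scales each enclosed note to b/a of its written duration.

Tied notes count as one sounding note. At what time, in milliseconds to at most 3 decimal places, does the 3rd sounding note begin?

note 3 onset = 5/3b = 1052.632ms

1. 0.0ms @ 0 + 947.368ms (3/2)
2. 947.368ms @ 3/2 + 105.263ms (1/6)
3. 1052.632ms @ 5/3 + 105.263ms (1/6)
4. 1157.895ms @ 11/6 + 105.263ms (1/6)
5. 1263.158ms @ 2 + 126.316ms (1/5)
6. 1389.474ms @ 11/5 + 126.316ms (1/5)
7. 1515.789ms @ 12/5 + 126.316ms (1/5)
8. 1642.105ms @ 13/5 + 126.316ms (1/5)
9. 1768.421ms @ 14/5 + 126.316ms (1/5)
10. 1894.737ms @ 3 + 315.789ms (1/2)
11. 2210.526ms @ 7/2 + 947.368ms (3/2)
12. 3157.895ms @ 5 + 631.579ms (1)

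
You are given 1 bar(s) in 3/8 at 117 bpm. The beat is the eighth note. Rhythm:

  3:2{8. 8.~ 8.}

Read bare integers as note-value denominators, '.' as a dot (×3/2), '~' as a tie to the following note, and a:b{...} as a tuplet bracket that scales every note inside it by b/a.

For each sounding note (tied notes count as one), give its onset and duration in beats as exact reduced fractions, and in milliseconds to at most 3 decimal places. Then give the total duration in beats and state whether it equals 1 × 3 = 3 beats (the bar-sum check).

1) 0.0ms=0b +512.821ms=1b
2) 512.821ms=1b +1025.641ms=2b
Σ=3b of 3 (117bpm 3/8) — PASS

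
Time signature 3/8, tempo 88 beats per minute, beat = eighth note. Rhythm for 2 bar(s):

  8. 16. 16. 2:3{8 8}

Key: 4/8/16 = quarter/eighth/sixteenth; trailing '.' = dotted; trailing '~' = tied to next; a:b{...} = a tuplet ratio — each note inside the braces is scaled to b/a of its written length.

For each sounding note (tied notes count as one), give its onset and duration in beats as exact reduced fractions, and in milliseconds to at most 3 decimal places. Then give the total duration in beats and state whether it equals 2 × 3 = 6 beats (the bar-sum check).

1) 0.0ms=0b +1022.727ms=3/2b
2) 1022.727ms=3/2b +511.364ms=3/4b
3) 1534.091ms=9/4b +511.364ms=3/4b
4) 2045.455ms=3b +1022.727ms=3/2b
5) 3068.182ms=9/2b +1022.727ms=3/2b
Σ=6b of 6 (88bpm 3/8) — PASS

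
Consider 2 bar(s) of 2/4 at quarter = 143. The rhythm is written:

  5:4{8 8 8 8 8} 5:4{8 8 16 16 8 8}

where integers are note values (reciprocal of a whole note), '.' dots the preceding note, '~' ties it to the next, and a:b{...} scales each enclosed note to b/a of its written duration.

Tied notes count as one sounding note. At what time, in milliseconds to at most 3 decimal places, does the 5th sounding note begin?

1. 0.0ms @ 0 + 167.832ms (2/5)
2. 167.832ms @ 2/5 + 167.832ms (2/5)
3. 335.664ms @ 4/5 + 167.832ms (2/5)
4. 503.497ms @ 6/5 + 167.832ms (2/5)
5. 671.329ms @ 8/5 + 167.832ms (2/5)
6. 839.161ms @ 2 + 167.832ms (2/5)
7. 1006.993ms @ 12/5 + 167.832ms (2/5)
8. 1174.825ms @ 14/5 + 83.916ms (1/5)
9. 1258.741ms @ 3 + 83.916ms (1/5)
10. 1342.657ms @ 16/5 + 167.832ms (2/5)
11. 1510.49ms @ 18/5 + 167.832ms (2/5)

note 5 onset = 8/5b = 671.329ms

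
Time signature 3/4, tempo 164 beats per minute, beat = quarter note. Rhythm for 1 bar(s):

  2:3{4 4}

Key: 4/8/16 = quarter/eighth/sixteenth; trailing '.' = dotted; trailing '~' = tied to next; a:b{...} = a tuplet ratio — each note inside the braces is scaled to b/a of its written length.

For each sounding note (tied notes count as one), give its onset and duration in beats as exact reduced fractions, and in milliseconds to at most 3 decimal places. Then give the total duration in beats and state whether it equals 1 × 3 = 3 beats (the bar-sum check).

1) 0.0ms=0b +548.78ms=3/2b
2) 548.78ms=3/2b +548.78ms=3/2b
Σ=3b of 3 (164bpm 3/4) — PASS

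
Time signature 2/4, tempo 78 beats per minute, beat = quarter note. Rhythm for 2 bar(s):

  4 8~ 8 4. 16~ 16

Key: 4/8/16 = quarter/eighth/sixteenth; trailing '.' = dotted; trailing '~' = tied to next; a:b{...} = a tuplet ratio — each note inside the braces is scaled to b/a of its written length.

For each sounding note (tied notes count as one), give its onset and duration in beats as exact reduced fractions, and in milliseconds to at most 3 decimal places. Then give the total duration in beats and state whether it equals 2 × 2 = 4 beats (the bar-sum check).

1) 0.0ms=0b +769.231ms=1b
2) 769.231ms=1b +769.231ms=1b
3) 1538.462ms=2b +1153.846ms=3/2b
4) 2692.308ms=7/2b +384.615ms=1/2b
Σ=4b of 4 (78bpm 2/4) — PASS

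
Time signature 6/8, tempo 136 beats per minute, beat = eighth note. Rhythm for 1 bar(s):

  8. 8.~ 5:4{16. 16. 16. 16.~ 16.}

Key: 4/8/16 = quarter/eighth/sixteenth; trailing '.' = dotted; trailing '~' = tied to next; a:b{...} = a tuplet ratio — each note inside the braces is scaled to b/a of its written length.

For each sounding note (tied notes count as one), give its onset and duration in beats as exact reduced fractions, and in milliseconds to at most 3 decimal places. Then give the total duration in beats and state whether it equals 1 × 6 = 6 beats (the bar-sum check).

1) 0.0ms=0b +661.765ms=3/2b
2) 661.765ms=3/2b +926.471ms=21/10b
3) 1588.235ms=18/5b +264.706ms=3/5b
4) 1852.941ms=21/5b +264.706ms=3/5b
5) 2117.647ms=24/5b +529.412ms=6/5b
Σ=6b of 6 (136bpm 6/8) — PASS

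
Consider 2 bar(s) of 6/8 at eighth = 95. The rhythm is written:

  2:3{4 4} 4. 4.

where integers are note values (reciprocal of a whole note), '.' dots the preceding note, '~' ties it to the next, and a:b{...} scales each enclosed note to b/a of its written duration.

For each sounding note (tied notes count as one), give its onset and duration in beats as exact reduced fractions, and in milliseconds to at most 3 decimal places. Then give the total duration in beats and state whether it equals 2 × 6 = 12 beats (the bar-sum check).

1) 0.0ms=0b +1894.737ms=3b
2) 1894.737ms=3b +1894.737ms=3b
3) 3789.474ms=6b +1894.737ms=3b
4) 5684.211ms=9b +1894.737ms=3b
Σ=12b of 12 (95bpm 6/8) — PASS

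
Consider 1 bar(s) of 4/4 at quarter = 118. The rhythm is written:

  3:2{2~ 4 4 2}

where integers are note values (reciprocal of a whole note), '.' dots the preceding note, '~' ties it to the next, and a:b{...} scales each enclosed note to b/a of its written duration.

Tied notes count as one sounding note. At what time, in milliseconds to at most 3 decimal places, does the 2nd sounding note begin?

note 2 onset = 2b = 1016.949ms

1. 0.0ms @ 0 + 1016.949ms (2)
2. 1016.949ms @ 2 + 338.983ms (2/3)
3. 1355.932ms @ 8/3 + 677.966ms (4/3)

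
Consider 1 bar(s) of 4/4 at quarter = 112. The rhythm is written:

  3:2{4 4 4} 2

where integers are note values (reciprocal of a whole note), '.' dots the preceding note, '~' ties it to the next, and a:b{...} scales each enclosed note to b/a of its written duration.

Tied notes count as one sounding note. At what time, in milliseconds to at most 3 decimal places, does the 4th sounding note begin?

note 4 onset = 2b = 1071.429ms

1. 0.0ms @ 0 + 357.143ms (2/3)
2. 357.143ms @ 2/3 + 357.143ms (2/3)
3. 714.286ms @ 4/3 + 357.143ms (2/3)
4. 1071.429ms @ 2 + 1071.429ms (2)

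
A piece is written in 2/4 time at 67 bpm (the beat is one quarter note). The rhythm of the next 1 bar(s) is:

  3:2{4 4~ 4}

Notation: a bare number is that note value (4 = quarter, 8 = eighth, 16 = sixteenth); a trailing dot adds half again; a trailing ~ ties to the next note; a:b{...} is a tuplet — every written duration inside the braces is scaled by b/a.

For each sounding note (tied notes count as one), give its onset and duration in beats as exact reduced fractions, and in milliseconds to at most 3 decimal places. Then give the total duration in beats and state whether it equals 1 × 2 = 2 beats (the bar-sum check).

1) 0.0ms=0b +597.015ms=2/3b
2) 597.015ms=2/3b +1194.03ms=4/3b
Σ=2b of 2 (67bpm 2/4) — PASS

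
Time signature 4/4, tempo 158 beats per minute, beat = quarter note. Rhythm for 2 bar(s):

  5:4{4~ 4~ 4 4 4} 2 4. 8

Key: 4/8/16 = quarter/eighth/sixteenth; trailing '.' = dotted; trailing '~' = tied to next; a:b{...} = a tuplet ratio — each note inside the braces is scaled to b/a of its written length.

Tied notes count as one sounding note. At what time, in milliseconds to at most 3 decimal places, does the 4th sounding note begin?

1. 0.0ms @ 0 + 911.392ms (12/5)
2. 911.392ms @ 12/5 + 303.797ms (4/5)
3. 1215.19ms @ 16/5 + 303.797ms (4/5)
4. 1518.987ms @ 4 + 759.494ms (2)
5. 2278.481ms @ 6 + 569.62ms (3/2)
6. 2848.101ms @ 15/2 + 189.873ms (1/2)

note 4 onset = 4b = 1518.987ms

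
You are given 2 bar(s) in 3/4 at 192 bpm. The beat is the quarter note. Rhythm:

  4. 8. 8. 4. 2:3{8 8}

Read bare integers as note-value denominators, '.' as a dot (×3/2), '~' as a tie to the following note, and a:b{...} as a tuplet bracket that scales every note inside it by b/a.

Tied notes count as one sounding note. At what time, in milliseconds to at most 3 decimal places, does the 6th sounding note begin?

1. 0.0ms @ 0 + 468.75ms (3/2)
2. 468.75ms @ 3/2 + 234.375ms (3/4)
3. 703.125ms @ 9/4 + 234.375ms (3/4)
4. 937.5ms @ 3 + 468.75ms (3/2)
5. 1406.25ms @ 9/2 + 234.375ms (3/4)
6. 1640.625ms @ 21/4 + 234.375ms (3/4)

note 6 onset = 21/4b = 1640.625ms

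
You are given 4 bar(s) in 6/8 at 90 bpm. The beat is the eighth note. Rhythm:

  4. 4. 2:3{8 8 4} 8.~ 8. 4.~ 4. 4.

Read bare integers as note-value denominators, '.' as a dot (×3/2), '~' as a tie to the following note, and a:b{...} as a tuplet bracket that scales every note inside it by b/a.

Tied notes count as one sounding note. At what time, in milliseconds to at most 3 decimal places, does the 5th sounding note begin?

1. 0.0ms @ 0 + 2000.0ms (3)
2. 2000.0ms @ 3 + 2000.0ms (3)
3. 4000.0ms @ 6 + 1000.0ms (3/2)
4. 5000.0ms @ 15/2 + 1000.0ms (3/2)
5. 6000.0ms @ 9 + 2000.0ms (3)
6. 8000.0ms @ 12 + 2000.0ms (3)
7. 10000.0ms @ 15 + 4000.0ms (6)
8. 14000.0ms @ 21 + 2000.0ms (3)

note 5 onset = 9b = 6000.0ms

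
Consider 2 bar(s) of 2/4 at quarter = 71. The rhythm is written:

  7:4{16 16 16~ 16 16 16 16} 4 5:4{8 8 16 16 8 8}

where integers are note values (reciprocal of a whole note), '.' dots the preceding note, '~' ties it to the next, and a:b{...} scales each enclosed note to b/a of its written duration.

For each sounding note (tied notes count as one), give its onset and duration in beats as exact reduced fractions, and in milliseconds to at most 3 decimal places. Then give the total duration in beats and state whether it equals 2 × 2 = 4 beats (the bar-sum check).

1) 0.0ms=0b +120.724ms=1/7b
2) 120.724ms=1/7b +120.724ms=1/7b
3) 241.449ms=2/7b +241.449ms=2/7b
4) 482.897ms=4/7b +120.724ms=1/7b
5) 603.622ms=5/7b +120.724ms=1/7b
6) 724.346ms=6/7b +120.724ms=1/7b
7) 845.07ms=1b +845.07ms=1b
8) 1690.141ms=2b +338.028ms=2/5b
9) 2028.169ms=12/5b +338.028ms=2/5b
10) 2366.197ms=14/5b +169.014ms=1/5b
11) 2535.211ms=3b +169.014ms=1/5b
12) 2704.225ms=16/5b +338.028ms=2/5b
13) 3042.254ms=18/5b +338.028ms=2/5b
Σ=4b of 4 (71bpm 2/4) — PASS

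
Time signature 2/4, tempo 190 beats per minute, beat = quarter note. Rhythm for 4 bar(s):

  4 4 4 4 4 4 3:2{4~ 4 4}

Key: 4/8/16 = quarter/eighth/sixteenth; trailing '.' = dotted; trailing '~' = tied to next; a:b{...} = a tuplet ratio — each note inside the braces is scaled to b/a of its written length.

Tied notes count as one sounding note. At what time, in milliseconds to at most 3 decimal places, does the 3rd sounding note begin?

note 3 onset = 2b = 631.579ms

1. 0.0ms @ 0 + 315.789ms (1)
2. 315.789ms @ 1 + 315.789ms (1)
3. 631.579ms @ 2 + 315.789ms (1)
4. 947.368ms @ 3 + 315.789ms (1)
5. 1263.158ms @ 4 + 315.789ms (1)
6. 1578.947ms @ 5 + 315.789ms (1)
7. 1894.737ms @ 6 + 421.053ms (4/3)
8. 2315.789ms @ 22/3 + 210.526ms (2/3)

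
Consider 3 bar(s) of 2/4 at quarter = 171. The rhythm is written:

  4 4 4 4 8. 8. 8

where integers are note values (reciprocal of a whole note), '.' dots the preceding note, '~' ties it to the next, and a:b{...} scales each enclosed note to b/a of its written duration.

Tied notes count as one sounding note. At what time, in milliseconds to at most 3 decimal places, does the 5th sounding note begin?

note 5 onset = 4b = 1403.509ms

1. 0.0ms @ 0 + 350.877ms (1)
2. 350.877ms @ 1 + 350.877ms (1)
3. 701.754ms @ 2 + 350.877ms (1)
4. 1052.632ms @ 3 + 350.877ms (1)
5. 1403.509ms @ 4 + 263.158ms (3/4)
6. 1666.667ms @ 19/4 + 263.158ms (3/4)
7. 1929.825ms @ 11/2 + 175.439ms (1/2)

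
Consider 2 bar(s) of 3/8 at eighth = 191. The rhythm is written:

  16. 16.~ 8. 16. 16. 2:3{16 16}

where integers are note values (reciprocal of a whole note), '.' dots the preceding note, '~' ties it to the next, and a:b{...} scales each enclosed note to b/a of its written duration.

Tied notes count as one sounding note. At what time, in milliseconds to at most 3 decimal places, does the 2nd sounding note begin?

note 2 onset = 3/4b = 235.602ms

1. 0.0ms @ 0 + 235.602ms (3/4)
2. 235.602ms @ 3/4 + 706.806ms (9/4)
3. 942.408ms @ 3 + 235.602ms (3/4)
4. 1178.01ms @ 15/4 + 235.602ms (3/4)
5. 1413.613ms @ 9/2 + 235.602ms (3/4)
6. 1649.215ms @ 21/4 + 235.602ms (3/4)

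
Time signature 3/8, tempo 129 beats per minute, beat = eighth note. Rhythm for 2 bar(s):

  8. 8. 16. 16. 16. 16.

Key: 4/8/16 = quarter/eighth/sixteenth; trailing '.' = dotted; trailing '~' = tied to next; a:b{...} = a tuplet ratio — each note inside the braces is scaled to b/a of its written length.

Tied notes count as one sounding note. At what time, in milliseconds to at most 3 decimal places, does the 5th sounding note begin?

1. 0.0ms @ 0 + 697.674ms (3/2)
2. 697.674ms @ 3/2 + 697.674ms (3/2)
3. 1395.349ms @ 3 + 348.837ms (3/4)
4. 1744.186ms @ 15/4 + 348.837ms (3/4)
5. 2093.023ms @ 9/2 + 348.837ms (3/4)
6. 2441.86ms @ 21/4 + 348.837ms (3/4)

note 5 onset = 9/2b = 2093.023ms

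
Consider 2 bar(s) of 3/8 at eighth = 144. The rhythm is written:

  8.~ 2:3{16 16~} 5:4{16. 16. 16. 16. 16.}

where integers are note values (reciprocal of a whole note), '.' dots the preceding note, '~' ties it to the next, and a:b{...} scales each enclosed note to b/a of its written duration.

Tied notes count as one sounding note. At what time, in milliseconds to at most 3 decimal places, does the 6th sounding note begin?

note 6 onset = 27/5b = 2250.0ms

1. 0.0ms @ 0 + 937.5ms (9/4)
2. 937.5ms @ 9/4 + 562.5ms (27/20)
3. 1500.0ms @ 18/5 + 250.0ms (3/5)
4. 1750.0ms @ 21/5 + 250.0ms (3/5)
5. 2000.0ms @ 24/5 + 250.0ms (3/5)
6. 2250.0ms @ 27/5 + 250.0ms (3/5)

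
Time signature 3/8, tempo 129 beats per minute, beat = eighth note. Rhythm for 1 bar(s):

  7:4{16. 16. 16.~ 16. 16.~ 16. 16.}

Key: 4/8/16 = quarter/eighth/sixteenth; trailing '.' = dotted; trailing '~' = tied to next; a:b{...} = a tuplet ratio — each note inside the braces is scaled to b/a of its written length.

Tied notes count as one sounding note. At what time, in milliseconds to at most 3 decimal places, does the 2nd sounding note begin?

1. 0.0ms @ 0 + 199.336ms (3/7)
2. 199.336ms @ 3/7 + 199.336ms (3/7)
3. 398.671ms @ 6/7 + 398.671ms (6/7)
4. 797.342ms @ 12/7 + 398.671ms (6/7)
5. 1196.013ms @ 18/7 + 199.336ms (3/7)

note 2 onset = 3/7b = 199.336ms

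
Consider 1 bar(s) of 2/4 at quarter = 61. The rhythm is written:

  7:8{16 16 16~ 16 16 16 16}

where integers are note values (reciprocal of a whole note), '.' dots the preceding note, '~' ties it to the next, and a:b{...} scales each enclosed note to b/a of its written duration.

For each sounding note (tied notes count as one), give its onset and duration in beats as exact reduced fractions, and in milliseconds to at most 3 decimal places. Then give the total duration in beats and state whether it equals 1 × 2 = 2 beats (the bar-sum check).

1) 0.0ms=0b +281.03ms=2/7b
2) 281.03ms=2/7b +281.03ms=2/7b
3) 562.061ms=4/7b +562.061ms=4/7b
4) 1124.122ms=8/7b +281.03ms=2/7b
5) 1405.152ms=10/7b +281.03ms=2/7b
6) 1686.183ms=12/7b +281.03ms=2/7b
Σ=2b of 2 (61bpm 2/4) — PASS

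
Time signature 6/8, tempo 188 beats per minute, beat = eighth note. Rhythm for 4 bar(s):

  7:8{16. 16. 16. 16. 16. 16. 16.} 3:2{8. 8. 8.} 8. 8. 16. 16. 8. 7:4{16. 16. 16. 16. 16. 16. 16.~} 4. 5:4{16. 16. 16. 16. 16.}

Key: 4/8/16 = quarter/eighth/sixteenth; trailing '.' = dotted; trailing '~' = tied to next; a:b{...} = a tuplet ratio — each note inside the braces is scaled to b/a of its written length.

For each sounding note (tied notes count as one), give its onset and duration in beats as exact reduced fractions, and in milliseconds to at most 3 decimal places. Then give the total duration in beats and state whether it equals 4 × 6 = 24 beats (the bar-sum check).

1) 0.0ms=0b +273.556ms=6/7b
2) 273.556ms=6/7b +273.556ms=6/7b
3) 547.112ms=12/7b +273.556ms=6/7b
4) 820.669ms=18/7b +273.556ms=6/7b
5) 1094.225ms=24/7b +273.556ms=6/7b
6) 1367.781ms=30/7b +273.556ms=6/7b
7) 1641.337ms=36/7b +273.556ms=6/7b
8) 1914.894ms=6b +319.149ms=1b
9) 2234.043ms=7b +319.149ms=1b
10) 2553.191ms=8b +319.149ms=1b
11) 2872.34ms=9b +478.723ms=3/2b
12) 3351.064ms=21/2b +478.723ms=3/2b
13) 3829.787ms=12b +239.362ms=3/4b
14) 4069.149ms=51/4b +239.362ms=3/4b
15) 4308.511ms=27/2b +478.723ms=3/2b
16) 4787.234ms=15b +136.778ms=3/7b
17) 4924.012ms=108/7b +136.778ms=3/7b
18) 5060.79ms=111/7b +136.778ms=3/7b
19) 5197.568ms=114/7b +136.778ms=3/7b
20) 5334.347ms=117/7b +136.778ms=3/7b
21) 5471.125ms=120/7b +136.778ms=3/7b
22) 5607.903ms=123/7b +1094.225ms=24/7b
23) 6702.128ms=21b +191.489ms=3/5b
24) 6893.617ms=108/5b +191.489ms=3/5b
25) 7085.106ms=111/5b +191.489ms=3/5b
26) 7276.596ms=114/5b +191.489ms=3/5b
27) 7468.085ms=117/5b +191.489ms=3/5b
Σ=24b of 24 (188bpm 6/8) — PASS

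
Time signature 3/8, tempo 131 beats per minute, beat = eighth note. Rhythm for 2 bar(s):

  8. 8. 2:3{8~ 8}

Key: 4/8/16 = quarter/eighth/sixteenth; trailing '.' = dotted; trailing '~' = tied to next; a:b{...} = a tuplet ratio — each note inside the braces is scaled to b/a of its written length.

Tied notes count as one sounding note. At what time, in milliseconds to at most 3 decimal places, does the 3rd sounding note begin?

note 3 onset = 3b = 1374.046ms

1. 0.0ms @ 0 + 687.023ms (3/2)
2. 687.023ms @ 3/2 + 687.023ms (3/2)
3. 1374.046ms @ 3 + 1374.046ms (3)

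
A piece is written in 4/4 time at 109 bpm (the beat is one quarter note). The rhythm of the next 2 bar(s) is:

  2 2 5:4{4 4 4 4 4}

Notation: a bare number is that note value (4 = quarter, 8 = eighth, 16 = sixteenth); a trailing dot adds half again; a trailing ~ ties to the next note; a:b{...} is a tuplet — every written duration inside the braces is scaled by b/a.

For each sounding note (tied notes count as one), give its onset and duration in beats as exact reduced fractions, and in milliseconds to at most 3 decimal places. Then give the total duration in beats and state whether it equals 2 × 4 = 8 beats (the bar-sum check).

1) 0.0ms=0b +1100.917ms=2b
2) 1100.917ms=2b +1100.917ms=2b
3) 2201.835ms=4b +440.367ms=4/5b
4) 2642.202ms=24/5b +440.367ms=4/5b
5) 3082.569ms=28/5b +440.367ms=4/5b
6) 3522.936ms=32/5b +440.367ms=4/5b
7) 3963.303ms=36/5b +440.367ms=4/5b
Σ=8b of 8 (109bpm 4/4) — PASS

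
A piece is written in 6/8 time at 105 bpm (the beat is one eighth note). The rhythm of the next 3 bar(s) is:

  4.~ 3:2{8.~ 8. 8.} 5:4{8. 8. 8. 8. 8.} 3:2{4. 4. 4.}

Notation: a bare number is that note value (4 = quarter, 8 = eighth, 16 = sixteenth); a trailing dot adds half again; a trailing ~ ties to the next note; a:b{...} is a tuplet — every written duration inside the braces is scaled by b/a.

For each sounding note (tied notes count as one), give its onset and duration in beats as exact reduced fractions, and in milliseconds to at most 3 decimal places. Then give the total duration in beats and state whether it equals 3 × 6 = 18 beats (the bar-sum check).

1) 0.0ms=0b +2857.143ms=5b
2) 2857.143ms=5b +571.429ms=1b
3) 3428.571ms=6b +685.714ms=6/5b
4) 4114.286ms=36/5b +685.714ms=6/5b
5) 4800.0ms=42/5b +685.714ms=6/5b
6) 5485.714ms=48/5b +685.714ms=6/5b
7) 6171.429ms=54/5b +685.714ms=6/5b
8) 6857.143ms=12b +1142.857ms=2b
9) 8000.0ms=14b +1142.857ms=2b
10) 9142.857ms=16b +1142.857ms=2b
Σ=18b of 18 (105bpm 6/8) — PASS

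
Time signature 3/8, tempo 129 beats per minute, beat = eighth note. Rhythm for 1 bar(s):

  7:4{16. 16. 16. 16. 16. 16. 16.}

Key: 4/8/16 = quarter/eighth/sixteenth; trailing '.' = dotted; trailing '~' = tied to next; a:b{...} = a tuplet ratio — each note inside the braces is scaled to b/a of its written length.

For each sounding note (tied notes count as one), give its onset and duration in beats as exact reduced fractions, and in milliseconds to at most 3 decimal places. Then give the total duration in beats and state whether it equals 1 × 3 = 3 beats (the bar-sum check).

1) 0.0ms=0b +199.336ms=3/7b
2) 199.336ms=3/7b +199.336ms=3/7b
3) 398.671ms=6/7b +199.336ms=3/7b
4) 598.007ms=9/7b +199.336ms=3/7b
5) 797.342ms=12/7b +199.336ms=3/7b
6) 996.678ms=15/7b +199.336ms=3/7b
7) 1196.013ms=18/7b +199.336ms=3/7b
Σ=3b of 3 (129bpm 3/8) — PASS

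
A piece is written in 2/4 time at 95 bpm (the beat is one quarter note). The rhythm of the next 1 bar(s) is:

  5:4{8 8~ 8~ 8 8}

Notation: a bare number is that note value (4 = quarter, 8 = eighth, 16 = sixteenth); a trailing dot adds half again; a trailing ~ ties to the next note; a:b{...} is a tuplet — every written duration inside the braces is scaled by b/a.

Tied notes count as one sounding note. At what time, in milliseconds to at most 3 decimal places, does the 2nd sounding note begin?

1. 0.0ms @ 0 + 252.632ms (2/5)
2. 252.632ms @ 2/5 + 757.895ms (6/5)
3. 1010.526ms @ 8/5 + 252.632ms (2/5)

note 2 onset = 2/5b = 252.632ms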